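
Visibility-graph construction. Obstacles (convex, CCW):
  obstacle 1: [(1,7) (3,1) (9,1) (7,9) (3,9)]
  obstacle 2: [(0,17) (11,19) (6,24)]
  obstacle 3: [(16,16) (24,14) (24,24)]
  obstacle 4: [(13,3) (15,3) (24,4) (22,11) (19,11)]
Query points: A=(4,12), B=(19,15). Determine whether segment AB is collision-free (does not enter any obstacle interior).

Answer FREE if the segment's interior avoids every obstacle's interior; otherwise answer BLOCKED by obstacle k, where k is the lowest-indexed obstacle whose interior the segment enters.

Obstacle 1 [(1,7) (3,1) (9,1) (7,9) (3,9)]:
  edge (1,7)–(3,1): clear
  edge (3,1)–(9,1): clear
  edge (9,1)–(7,9): clear
  edge (7,9)–(3,9): clear
  edge (3,9)–(1,7): clear
  midpoint (23/2,27/2) outside
  → clear
Obstacle 2 [(0,17) (11,19) (6,24)]:
  edge (0,17)–(11,19): clear
  edge (11,19)–(6,24): clear
  edge (6,24)–(0,17): clear
  midpoint (23/2,27/2) outside
  → clear
Obstacle 3 [(16,16) (24,14) (24,24)]:
  edge (16,16)–(24,14): clear
  edge (24,14)–(24,24): clear
  edge (24,24)–(16,16): clear
  midpoint (23/2,27/2) outside
  → clear
Obstacle 4 [(13,3) (15,3) (24,4) (22,11) (19,11)]:
  edge (13,3)–(15,3): clear
  edge (15,3)–(24,4): clear
  edge (24,4)–(22,11): clear
  edge (22,11)–(19,11): clear
  edge (19,11)–(13,3): clear
  midpoint (23/2,27/2) outside
  → clear

FREE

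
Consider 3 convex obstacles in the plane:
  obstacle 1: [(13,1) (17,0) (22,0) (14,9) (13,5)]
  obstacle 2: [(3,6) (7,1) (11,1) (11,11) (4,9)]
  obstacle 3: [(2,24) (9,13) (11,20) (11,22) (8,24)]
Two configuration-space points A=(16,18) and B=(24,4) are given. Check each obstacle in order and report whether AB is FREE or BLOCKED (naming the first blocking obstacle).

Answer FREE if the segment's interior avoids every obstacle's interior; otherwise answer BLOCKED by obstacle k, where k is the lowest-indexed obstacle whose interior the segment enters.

FREE

Obstacle 1 [(13,1) (17,0) (22,0) (14,9) (13,5)]:
  edge (13,1)–(17,0): clear
  edge (17,0)–(22,0): clear
  edge (22,0)–(14,9): clear
  edge (14,9)–(13,5): clear
  edge (13,5)–(13,1): clear
  midpoint (20,11) outside
  → clear
Obstacle 2 [(3,6) (7,1) (11,1) (11,11) (4,9)]:
  edge (3,6)–(7,1): clear
  edge (7,1)–(11,1): clear
  edge (11,1)–(11,11): clear
  edge (11,11)–(4,9): clear
  edge (4,9)–(3,6): clear
  midpoint (20,11) outside
  → clear
Obstacle 3 [(2,24) (9,13) (11,20) (11,22) (8,24)]:
  edge (2,24)–(9,13): clear
  edge (9,13)–(11,20): clear
  edge (11,20)–(11,22): clear
  edge (11,22)–(8,24): clear
  edge (8,24)–(2,24): clear
  midpoint (20,11) outside
  → clear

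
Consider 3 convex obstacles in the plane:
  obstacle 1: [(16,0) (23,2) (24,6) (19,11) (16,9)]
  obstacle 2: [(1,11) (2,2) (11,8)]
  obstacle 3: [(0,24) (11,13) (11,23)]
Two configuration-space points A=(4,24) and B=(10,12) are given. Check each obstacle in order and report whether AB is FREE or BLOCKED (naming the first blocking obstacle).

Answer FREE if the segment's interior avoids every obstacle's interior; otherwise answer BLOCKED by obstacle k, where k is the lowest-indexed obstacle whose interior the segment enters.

Obstacle 1 [(16,0) (23,2) (24,6) (19,11) (16,9)]:
  edge (16,0)–(23,2): clear
  edge (23,2)–(24,6): clear
  edge (24,6)–(19,11): clear
  edge (19,11)–(16,9): clear
  edge (16,9)–(16,0): clear
  midpoint (7,18) outside
  → clear
Obstacle 2 [(1,11) (2,2) (11,8)]:
  edge (1,11)–(2,2): clear
  edge (2,2)–(11,8): clear
  edge (11,8)–(1,11): clear
  midpoint (7,18) outside
  → clear
Obstacle 3 [(0,24) (11,13) (11,23)]:
  edge (0,24)–(11,13): crosses AB
  edge (11,13)–(11,23): clear
  edge (11,23)–(0,24): crosses AB
  → BLOCKED

BLOCKED by obstacle 3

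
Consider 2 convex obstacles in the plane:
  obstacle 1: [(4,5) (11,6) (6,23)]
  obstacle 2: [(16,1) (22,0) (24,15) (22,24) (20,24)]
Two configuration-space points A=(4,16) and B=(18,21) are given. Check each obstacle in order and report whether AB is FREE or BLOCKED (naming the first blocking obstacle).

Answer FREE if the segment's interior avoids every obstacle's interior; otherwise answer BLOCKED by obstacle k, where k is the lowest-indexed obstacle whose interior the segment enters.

BLOCKED by obstacle 1

Obstacle 1 [(4,5) (11,6) (6,23)]:
  edge (4,5)–(11,6): clear
  edge (11,6)–(6,23): crosses AB
  edge (6,23)–(4,5): crosses AB
  → BLOCKED
Obstacle 2 [(16,1) (22,0) (24,15) (22,24) (20,24)]:
  edge (16,1)–(22,0): clear
  edge (22,0)–(24,15): clear
  edge (24,15)–(22,24): clear
  edge (22,24)–(20,24): clear
  edge (20,24)–(16,1): clear
  midpoint (11,37/2) outside
  → clear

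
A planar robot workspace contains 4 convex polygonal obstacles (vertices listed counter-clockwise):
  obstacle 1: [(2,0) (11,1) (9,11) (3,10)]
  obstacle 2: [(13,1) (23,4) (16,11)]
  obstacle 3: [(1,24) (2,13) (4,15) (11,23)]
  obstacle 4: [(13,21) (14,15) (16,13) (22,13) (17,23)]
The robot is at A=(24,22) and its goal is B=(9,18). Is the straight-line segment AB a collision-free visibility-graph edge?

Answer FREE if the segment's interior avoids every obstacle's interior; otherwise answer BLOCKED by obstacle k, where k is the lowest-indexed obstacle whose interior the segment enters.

Obstacle 1 [(2,0) (11,1) (9,11) (3,10)]:
  edge (2,0)–(11,1): clear
  edge (11,1)–(9,11): clear
  edge (9,11)–(3,10): clear
  edge (3,10)–(2,0): clear
  midpoint (33/2,20) outside
  → clear
Obstacle 2 [(13,1) (23,4) (16,11)]:
  edge (13,1)–(23,4): clear
  edge (23,4)–(16,11): clear
  edge (16,11)–(13,1): clear
  midpoint (33/2,20) outside
  → clear
Obstacle 3 [(1,24) (2,13) (4,15) (11,23)]:
  edge (1,24)–(2,13): clear
  edge (2,13)–(4,15): clear
  edge (4,15)–(11,23): clear
  edge (11,23)–(1,24): clear
  midpoint (33/2,20) outside
  → clear
Obstacle 4 [(13,21) (14,15) (16,13) (22,13) (17,23)]:
  edge (13,21)–(14,15): crosses AB
  edge (14,15)–(16,13): clear
  edge (16,13)–(22,13): clear
  edge (22,13)–(17,23): crosses AB
  edge (17,23)–(13,21): clear
  → BLOCKED

BLOCKED by obstacle 4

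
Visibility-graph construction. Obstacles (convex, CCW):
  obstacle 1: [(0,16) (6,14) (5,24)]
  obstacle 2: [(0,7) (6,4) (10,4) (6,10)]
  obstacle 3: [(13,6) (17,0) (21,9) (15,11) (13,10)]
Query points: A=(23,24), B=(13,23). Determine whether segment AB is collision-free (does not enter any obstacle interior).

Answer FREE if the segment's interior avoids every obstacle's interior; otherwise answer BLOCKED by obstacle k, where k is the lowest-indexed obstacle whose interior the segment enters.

Obstacle 1 [(0,16) (6,14) (5,24)]:
  edge (0,16)–(6,14): clear
  edge (6,14)–(5,24): clear
  edge (5,24)–(0,16): clear
  midpoint (18,47/2) outside
  → clear
Obstacle 2 [(0,7) (6,4) (10,4) (6,10)]:
  edge (0,7)–(6,4): clear
  edge (6,4)–(10,4): clear
  edge (10,4)–(6,10): clear
  edge (6,10)–(0,7): clear
  midpoint (18,47/2) outside
  → clear
Obstacle 3 [(13,6) (17,0) (21,9) (15,11) (13,10)]:
  edge (13,6)–(17,0): clear
  edge (17,0)–(21,9): clear
  edge (21,9)–(15,11): clear
  edge (15,11)–(13,10): clear
  edge (13,10)–(13,6): clear
  midpoint (18,47/2) outside
  → clear

FREE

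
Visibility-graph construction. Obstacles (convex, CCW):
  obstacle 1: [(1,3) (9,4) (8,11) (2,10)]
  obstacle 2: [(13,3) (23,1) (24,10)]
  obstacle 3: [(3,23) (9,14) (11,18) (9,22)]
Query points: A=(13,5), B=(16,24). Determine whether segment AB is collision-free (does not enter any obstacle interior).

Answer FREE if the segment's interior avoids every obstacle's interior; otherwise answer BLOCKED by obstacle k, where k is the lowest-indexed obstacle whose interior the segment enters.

FREE

Obstacle 1 [(1,3) (9,4) (8,11) (2,10)]:
  edge (1,3)–(9,4): clear
  edge (9,4)–(8,11): clear
  edge (8,11)–(2,10): clear
  edge (2,10)–(1,3): clear
  midpoint (29/2,29/2) outside
  → clear
Obstacle 2 [(13,3) (23,1) (24,10)]:
  edge (13,3)–(23,1): clear
  edge (23,1)–(24,10): clear
  edge (24,10)–(13,3): clear
  midpoint (29/2,29/2) outside
  → clear
Obstacle 3 [(3,23) (9,14) (11,18) (9,22)]:
  edge (3,23)–(9,14): clear
  edge (9,14)–(11,18): clear
  edge (11,18)–(9,22): clear
  edge (9,22)–(3,23): clear
  midpoint (29/2,29/2) outside
  → clear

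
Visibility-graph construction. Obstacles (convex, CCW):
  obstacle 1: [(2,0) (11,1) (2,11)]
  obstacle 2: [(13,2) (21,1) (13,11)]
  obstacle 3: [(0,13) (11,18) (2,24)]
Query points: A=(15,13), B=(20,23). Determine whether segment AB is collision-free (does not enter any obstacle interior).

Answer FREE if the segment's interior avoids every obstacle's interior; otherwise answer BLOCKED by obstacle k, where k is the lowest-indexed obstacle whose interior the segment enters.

Obstacle 1 [(2,0) (11,1) (2,11)]:
  edge (2,0)–(11,1): clear
  edge (11,1)–(2,11): clear
  edge (2,11)–(2,0): clear
  midpoint (35/2,18) outside
  → clear
Obstacle 2 [(13,2) (21,1) (13,11)]:
  edge (13,2)–(21,1): clear
  edge (21,1)–(13,11): clear
  edge (13,11)–(13,2): clear
  midpoint (35/2,18) outside
  → clear
Obstacle 3 [(0,13) (11,18) (2,24)]:
  edge (0,13)–(11,18): clear
  edge (11,18)–(2,24): clear
  edge (2,24)–(0,13): clear
  midpoint (35/2,18) outside
  → clear

FREE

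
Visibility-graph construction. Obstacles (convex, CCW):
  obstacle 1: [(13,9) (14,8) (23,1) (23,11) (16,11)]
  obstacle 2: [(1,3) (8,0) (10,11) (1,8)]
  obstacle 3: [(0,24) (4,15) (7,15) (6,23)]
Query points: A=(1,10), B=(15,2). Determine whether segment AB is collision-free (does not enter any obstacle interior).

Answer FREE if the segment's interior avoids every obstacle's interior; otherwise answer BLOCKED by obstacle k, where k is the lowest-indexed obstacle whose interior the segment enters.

Obstacle 1 [(13,9) (14,8) (23,1) (23,11) (16,11)]:
  edge (13,9)–(14,8): clear
  edge (14,8)–(23,1): clear
  edge (23,1)–(23,11): clear
  edge (23,11)–(16,11): clear
  edge (16,11)–(13,9): clear
  midpoint (8,6) outside
  → clear
Obstacle 2 [(1,3) (8,0) (10,11) (1,8)]:
  edge (1,3)–(8,0): clear
  edge (8,0)–(10,11): crosses AB
  edge (10,11)–(1,8): crosses AB
  edge (1,8)–(1,3): clear
  → BLOCKED
Obstacle 3 [(0,24) (4,15) (7,15) (6,23)]:
  edge (0,24)–(4,15): clear
  edge (4,15)–(7,15): clear
  edge (7,15)–(6,23): clear
  edge (6,23)–(0,24): clear
  midpoint (8,6) outside
  → clear

BLOCKED by obstacle 2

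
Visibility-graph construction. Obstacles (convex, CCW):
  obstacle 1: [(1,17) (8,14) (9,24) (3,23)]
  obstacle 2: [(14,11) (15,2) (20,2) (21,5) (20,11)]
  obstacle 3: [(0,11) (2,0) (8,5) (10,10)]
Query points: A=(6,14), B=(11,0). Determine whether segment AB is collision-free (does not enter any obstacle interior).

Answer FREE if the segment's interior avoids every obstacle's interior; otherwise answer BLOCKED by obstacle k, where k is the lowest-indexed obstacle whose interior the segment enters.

BLOCKED by obstacle 3

Obstacle 1 [(1,17) (8,14) (9,24) (3,23)]:
  edge (1,17)–(8,14): clear
  edge (8,14)–(9,24): clear
  edge (9,24)–(3,23): clear
  edge (3,23)–(1,17): clear
  midpoint (17/2,7) outside
  → clear
Obstacle 2 [(14,11) (15,2) (20,2) (21,5) (20,11)]:
  edge (14,11)–(15,2): clear
  edge (15,2)–(20,2): clear
  edge (20,2)–(21,5): clear
  edge (21,5)–(20,11): clear
  edge (20,11)–(14,11): clear
  midpoint (17/2,7) outside
  → clear
Obstacle 3 [(0,11) (2,0) (8,5) (10,10)]:
  edge (0,11)–(2,0): clear
  edge (2,0)–(8,5): clear
  edge (8,5)–(10,10): crosses AB
  edge (10,10)–(0,11): crosses AB
  → BLOCKED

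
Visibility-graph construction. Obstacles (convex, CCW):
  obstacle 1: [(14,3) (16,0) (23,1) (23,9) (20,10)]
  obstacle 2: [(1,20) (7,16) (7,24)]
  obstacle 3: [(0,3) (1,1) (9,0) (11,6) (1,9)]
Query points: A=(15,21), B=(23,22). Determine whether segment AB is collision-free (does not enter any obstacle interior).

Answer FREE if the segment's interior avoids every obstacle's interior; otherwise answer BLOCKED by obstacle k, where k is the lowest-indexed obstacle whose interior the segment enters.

Obstacle 1 [(14,3) (16,0) (23,1) (23,9) (20,10)]:
  edge (14,3)–(16,0): clear
  edge (16,0)–(23,1): clear
  edge (23,1)–(23,9): clear
  edge (23,9)–(20,10): clear
  edge (20,10)–(14,3): clear
  midpoint (19,43/2) outside
  → clear
Obstacle 2 [(1,20) (7,16) (7,24)]:
  edge (1,20)–(7,16): clear
  edge (7,16)–(7,24): clear
  edge (7,24)–(1,20): clear
  midpoint (19,43/2) outside
  → clear
Obstacle 3 [(0,3) (1,1) (9,0) (11,6) (1,9)]:
  edge (0,3)–(1,1): clear
  edge (1,1)–(9,0): clear
  edge (9,0)–(11,6): clear
  edge (11,6)–(1,9): clear
  edge (1,9)–(0,3): clear
  midpoint (19,43/2) outside
  → clear

FREE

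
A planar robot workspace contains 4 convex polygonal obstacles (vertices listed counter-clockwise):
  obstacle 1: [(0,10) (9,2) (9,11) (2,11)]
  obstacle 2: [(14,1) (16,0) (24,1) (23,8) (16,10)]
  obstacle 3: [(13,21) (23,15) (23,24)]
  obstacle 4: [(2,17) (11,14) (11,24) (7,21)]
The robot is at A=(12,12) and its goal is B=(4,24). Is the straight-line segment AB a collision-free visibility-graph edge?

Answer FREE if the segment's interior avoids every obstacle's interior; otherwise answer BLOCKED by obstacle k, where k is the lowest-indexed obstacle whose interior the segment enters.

Obstacle 1 [(0,10) (9,2) (9,11) (2,11)]:
  edge (0,10)–(9,2): clear
  edge (9,2)–(9,11): clear
  edge (9,11)–(2,11): clear
  edge (2,11)–(0,10): clear
  midpoint (8,18) outside
  → clear
Obstacle 2 [(14,1) (16,0) (24,1) (23,8) (16,10)]:
  edge (14,1)–(16,0): clear
  edge (16,0)–(24,1): clear
  edge (24,1)–(23,8): clear
  edge (23,8)–(16,10): clear
  edge (16,10)–(14,1): clear
  midpoint (8,18) outside
  → clear
Obstacle 3 [(13,21) (23,15) (23,24)]:
  edge (13,21)–(23,15): clear
  edge (23,15)–(23,24): clear
  edge (23,24)–(13,21): clear
  midpoint (8,18) outside
  → clear
Obstacle 4 [(2,17) (11,14) (11,24) (7,21)]:
  edge (2,17)–(11,14): crosses AB
  edge (11,14)–(11,24): clear
  edge (11,24)–(7,21): clear
  edge (7,21)–(2,17): crosses AB
  → BLOCKED

BLOCKED by obstacle 4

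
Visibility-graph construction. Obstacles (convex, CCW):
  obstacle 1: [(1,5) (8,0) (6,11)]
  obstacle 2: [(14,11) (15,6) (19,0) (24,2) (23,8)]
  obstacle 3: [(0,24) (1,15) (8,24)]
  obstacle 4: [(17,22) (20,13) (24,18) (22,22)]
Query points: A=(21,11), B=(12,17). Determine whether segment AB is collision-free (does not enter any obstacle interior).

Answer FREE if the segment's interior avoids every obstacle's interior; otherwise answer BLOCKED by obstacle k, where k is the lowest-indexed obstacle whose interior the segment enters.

FREE

Obstacle 1 [(1,5) (8,0) (6,11)]:
  edge (1,5)–(8,0): clear
  edge (8,0)–(6,11): clear
  edge (6,11)–(1,5): clear
  midpoint (33/2,14) outside
  → clear
Obstacle 2 [(14,11) (15,6) (19,0) (24,2) (23,8)]:
  edge (14,11)–(15,6): clear
  edge (15,6)–(19,0): clear
  edge (19,0)–(24,2): clear
  edge (24,2)–(23,8): clear
  edge (23,8)–(14,11): clear
  midpoint (33/2,14) outside
  → clear
Obstacle 3 [(0,24) (1,15) (8,24)]:
  edge (0,24)–(1,15): clear
  edge (1,15)–(8,24): clear
  edge (8,24)–(0,24): clear
  midpoint (33/2,14) outside
  → clear
Obstacle 4 [(17,22) (20,13) (24,18) (22,22)]:
  edge (17,22)–(20,13): clear
  edge (20,13)–(24,18): clear
  edge (24,18)–(22,22): clear
  edge (22,22)–(17,22): clear
  midpoint (33/2,14) outside
  → clear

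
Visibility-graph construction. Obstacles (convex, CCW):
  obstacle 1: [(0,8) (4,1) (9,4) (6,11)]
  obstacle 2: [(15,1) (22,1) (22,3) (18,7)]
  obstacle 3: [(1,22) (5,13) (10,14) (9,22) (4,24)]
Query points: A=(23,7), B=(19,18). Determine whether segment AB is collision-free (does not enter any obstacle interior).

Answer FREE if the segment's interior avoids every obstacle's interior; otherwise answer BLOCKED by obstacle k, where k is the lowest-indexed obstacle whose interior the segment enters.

Obstacle 1 [(0,8) (4,1) (9,4) (6,11)]:
  edge (0,8)–(4,1): clear
  edge (4,1)–(9,4): clear
  edge (9,4)–(6,11): clear
  edge (6,11)–(0,8): clear
  midpoint (21,25/2) outside
  → clear
Obstacle 2 [(15,1) (22,1) (22,3) (18,7)]:
  edge (15,1)–(22,1): clear
  edge (22,1)–(22,3): clear
  edge (22,3)–(18,7): clear
  edge (18,7)–(15,1): clear
  midpoint (21,25/2) outside
  → clear
Obstacle 3 [(1,22) (5,13) (10,14) (9,22) (4,24)]:
  edge (1,22)–(5,13): clear
  edge (5,13)–(10,14): clear
  edge (10,14)–(9,22): clear
  edge (9,22)–(4,24): clear
  edge (4,24)–(1,22): clear
  midpoint (21,25/2) outside
  → clear

FREE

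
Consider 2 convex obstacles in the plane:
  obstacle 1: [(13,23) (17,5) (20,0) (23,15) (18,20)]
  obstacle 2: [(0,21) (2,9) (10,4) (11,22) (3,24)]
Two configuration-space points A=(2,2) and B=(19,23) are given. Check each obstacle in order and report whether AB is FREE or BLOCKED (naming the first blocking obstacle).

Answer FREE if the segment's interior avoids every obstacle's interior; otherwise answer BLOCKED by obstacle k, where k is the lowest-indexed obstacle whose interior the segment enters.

BLOCKED by obstacle 1

Obstacle 1 [(13,23) (17,5) (20,0) (23,15) (18,20)]:
  edge (13,23)–(17,5): crosses AB
  edge (17,5)–(20,0): clear
  edge (20,0)–(23,15): clear
  edge (23,15)–(18,20): clear
  edge (18,20)–(13,23): crosses AB
  → BLOCKED
Obstacle 2 [(0,21) (2,9) (10,4) (11,22) (3,24)]:
  edge (0,21)–(2,9): clear
  edge (2,9)–(10,4): crosses AB
  edge (10,4)–(11,22): crosses AB
  edge (11,22)–(3,24): clear
  edge (3,24)–(0,21): clear
  → BLOCKED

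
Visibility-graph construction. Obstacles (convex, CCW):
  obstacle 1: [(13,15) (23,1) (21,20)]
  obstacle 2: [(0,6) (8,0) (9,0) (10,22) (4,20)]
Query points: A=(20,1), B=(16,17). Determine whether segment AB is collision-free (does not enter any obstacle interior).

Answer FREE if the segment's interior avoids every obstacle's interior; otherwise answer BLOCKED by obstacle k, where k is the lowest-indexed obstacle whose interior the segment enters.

Obstacle 1 [(13,15) (23,1) (21,20)]:
  edge (13,15)–(23,1): crosses AB
  edge (23,1)–(21,20): clear
  edge (21,20)–(13,15): crosses AB
  → BLOCKED
Obstacle 2 [(0,6) (8,0) (9,0) (10,22) (4,20)]:
  edge (0,6)–(8,0): clear
  edge (8,0)–(9,0): clear
  edge (9,0)–(10,22): clear
  edge (10,22)–(4,20): clear
  edge (4,20)–(0,6): clear
  midpoint (18,9) outside
  → clear

BLOCKED by obstacle 1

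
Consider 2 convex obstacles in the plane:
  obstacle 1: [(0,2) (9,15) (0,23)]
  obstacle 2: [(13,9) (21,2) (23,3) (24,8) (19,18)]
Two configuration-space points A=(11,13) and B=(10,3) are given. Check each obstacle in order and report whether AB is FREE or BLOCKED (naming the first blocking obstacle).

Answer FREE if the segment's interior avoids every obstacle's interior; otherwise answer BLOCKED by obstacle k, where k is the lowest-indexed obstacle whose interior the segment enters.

FREE

Obstacle 1 [(0,2) (9,15) (0,23)]:
  edge (0,2)–(9,15): clear
  edge (9,15)–(0,23): clear
  edge (0,23)–(0,2): clear
  midpoint (21/2,8) outside
  → clear
Obstacle 2 [(13,9) (21,2) (23,3) (24,8) (19,18)]:
  edge (13,9)–(21,2): clear
  edge (21,2)–(23,3): clear
  edge (23,3)–(24,8): clear
  edge (24,8)–(19,18): clear
  edge (19,18)–(13,9): clear
  midpoint (21/2,8) outside
  → clear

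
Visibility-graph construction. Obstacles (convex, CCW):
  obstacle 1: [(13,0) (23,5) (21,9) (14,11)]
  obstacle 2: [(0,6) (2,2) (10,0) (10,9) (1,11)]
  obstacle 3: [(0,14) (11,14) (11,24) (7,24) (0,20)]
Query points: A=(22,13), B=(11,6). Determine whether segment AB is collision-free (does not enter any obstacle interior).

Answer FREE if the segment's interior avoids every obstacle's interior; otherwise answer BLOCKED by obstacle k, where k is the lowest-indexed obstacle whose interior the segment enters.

BLOCKED by obstacle 1

Obstacle 1 [(13,0) (23,5) (21,9) (14,11)]:
  edge (13,0)–(23,5): clear
  edge (23,5)–(21,9): clear
  edge (21,9)–(14,11): crosses AB
  edge (14,11)–(13,0): crosses AB
  → BLOCKED
Obstacle 2 [(0,6) (2,2) (10,0) (10,9) (1,11)]:
  edge (0,6)–(2,2): clear
  edge (2,2)–(10,0): clear
  edge (10,0)–(10,9): clear
  edge (10,9)–(1,11): clear
  edge (1,11)–(0,6): clear
  midpoint (33/2,19/2) outside
  → clear
Obstacle 3 [(0,14) (11,14) (11,24) (7,24) (0,20)]:
  edge (0,14)–(11,14): clear
  edge (11,14)–(11,24): clear
  edge (11,24)–(7,24): clear
  edge (7,24)–(0,20): clear
  edge (0,20)–(0,14): clear
  midpoint (33/2,19/2) outside
  → clear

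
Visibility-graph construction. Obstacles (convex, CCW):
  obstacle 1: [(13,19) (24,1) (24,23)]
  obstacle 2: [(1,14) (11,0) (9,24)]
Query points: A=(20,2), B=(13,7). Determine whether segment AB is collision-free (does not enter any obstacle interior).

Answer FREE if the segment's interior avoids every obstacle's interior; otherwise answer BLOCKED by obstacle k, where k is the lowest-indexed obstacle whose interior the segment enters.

Obstacle 1 [(13,19) (24,1) (24,23)]:
  edge (13,19)–(24,1): clear
  edge (24,1)–(24,23): clear
  edge (24,23)–(13,19): clear
  midpoint (33/2,9/2) outside
  → clear
Obstacle 2 [(1,14) (11,0) (9,24)]:
  edge (1,14)–(11,0): clear
  edge (11,0)–(9,24): clear
  edge (9,24)–(1,14): clear
  midpoint (33/2,9/2) outside
  → clear

FREE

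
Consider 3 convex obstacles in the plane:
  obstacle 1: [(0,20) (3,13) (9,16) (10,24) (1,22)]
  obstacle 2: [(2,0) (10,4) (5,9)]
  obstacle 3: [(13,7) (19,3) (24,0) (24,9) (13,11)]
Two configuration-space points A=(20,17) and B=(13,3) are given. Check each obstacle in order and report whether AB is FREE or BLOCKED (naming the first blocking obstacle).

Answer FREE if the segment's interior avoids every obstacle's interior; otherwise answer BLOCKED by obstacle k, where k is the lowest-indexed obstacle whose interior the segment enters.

BLOCKED by obstacle 3

Obstacle 1 [(0,20) (3,13) (9,16) (10,24) (1,22)]:
  edge (0,20)–(3,13): clear
  edge (3,13)–(9,16): clear
  edge (9,16)–(10,24): clear
  edge (10,24)–(1,22): clear
  edge (1,22)–(0,20): clear
  midpoint (33/2,10) outside
  → clear
Obstacle 2 [(2,0) (10,4) (5,9)]:
  edge (2,0)–(10,4): clear
  edge (10,4)–(5,9): clear
  edge (5,9)–(2,0): clear
  midpoint (33/2,10) outside
  → clear
Obstacle 3 [(13,7) (19,3) (24,0) (24,9) (13,11)]:
  edge (13,7)–(19,3): crosses AB
  edge (19,3)–(24,0): clear
  edge (24,0)–(24,9): clear
  edge (24,9)–(13,11): crosses AB
  edge (13,11)–(13,7): clear
  → BLOCKED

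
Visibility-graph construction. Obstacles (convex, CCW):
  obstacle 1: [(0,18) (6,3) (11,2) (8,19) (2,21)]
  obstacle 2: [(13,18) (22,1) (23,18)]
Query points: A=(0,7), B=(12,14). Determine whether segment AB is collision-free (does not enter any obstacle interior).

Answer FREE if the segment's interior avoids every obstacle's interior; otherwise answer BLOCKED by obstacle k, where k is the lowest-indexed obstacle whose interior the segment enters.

BLOCKED by obstacle 1

Obstacle 1 [(0,18) (6,3) (11,2) (8,19) (2,21)]:
  edge (0,18)–(6,3): crosses AB
  edge (6,3)–(11,2): clear
  edge (11,2)–(8,19): crosses AB
  edge (8,19)–(2,21): clear
  edge (2,21)–(0,18): clear
  → BLOCKED
Obstacle 2 [(13,18) (22,1) (23,18)]:
  edge (13,18)–(22,1): clear
  edge (22,1)–(23,18): clear
  edge (23,18)–(13,18): clear
  midpoint (6,21/2) outside
  → clear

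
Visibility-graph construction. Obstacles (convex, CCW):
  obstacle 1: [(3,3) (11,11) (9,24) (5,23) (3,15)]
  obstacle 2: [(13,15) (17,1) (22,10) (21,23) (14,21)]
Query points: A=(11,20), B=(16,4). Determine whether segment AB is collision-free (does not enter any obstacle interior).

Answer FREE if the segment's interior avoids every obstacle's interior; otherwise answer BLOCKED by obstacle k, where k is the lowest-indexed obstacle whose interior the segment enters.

Obstacle 1 [(3,3) (11,11) (9,24) (5,23) (3,15)]:
  edge (3,3)–(11,11): clear
  edge (11,11)–(9,24): clear
  edge (9,24)–(5,23): clear
  edge (5,23)–(3,15): clear
  edge (3,15)–(3,3): clear
  midpoint (27/2,12) outside
  → clear
Obstacle 2 [(13,15) (17,1) (22,10) (21,23) (14,21)]:
  edge (13,15)–(17,1): clear
  edge (17,1)–(22,10): clear
  edge (22,10)–(21,23): clear
  edge (21,23)–(14,21): clear
  edge (14,21)–(13,15): clear
  midpoint (27/2,12) outside
  → clear

FREE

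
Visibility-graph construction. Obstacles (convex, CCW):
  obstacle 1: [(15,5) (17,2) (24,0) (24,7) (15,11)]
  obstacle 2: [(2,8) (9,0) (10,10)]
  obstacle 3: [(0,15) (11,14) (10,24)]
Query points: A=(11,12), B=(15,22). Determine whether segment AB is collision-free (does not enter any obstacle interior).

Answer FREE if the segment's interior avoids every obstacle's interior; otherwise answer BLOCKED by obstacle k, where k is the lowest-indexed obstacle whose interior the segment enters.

FREE

Obstacle 1 [(15,5) (17,2) (24,0) (24,7) (15,11)]:
  edge (15,5)–(17,2): clear
  edge (17,2)–(24,0): clear
  edge (24,0)–(24,7): clear
  edge (24,7)–(15,11): clear
  edge (15,11)–(15,5): clear
  midpoint (13,17) outside
  → clear
Obstacle 2 [(2,8) (9,0) (10,10)]:
  edge (2,8)–(9,0): clear
  edge (9,0)–(10,10): clear
  edge (10,10)–(2,8): clear
  midpoint (13,17) outside
  → clear
Obstacle 3 [(0,15) (11,14) (10,24)]:
  edge (0,15)–(11,14): clear
  edge (11,14)–(10,24): clear
  edge (10,24)–(0,15): clear
  midpoint (13,17) outside
  → clear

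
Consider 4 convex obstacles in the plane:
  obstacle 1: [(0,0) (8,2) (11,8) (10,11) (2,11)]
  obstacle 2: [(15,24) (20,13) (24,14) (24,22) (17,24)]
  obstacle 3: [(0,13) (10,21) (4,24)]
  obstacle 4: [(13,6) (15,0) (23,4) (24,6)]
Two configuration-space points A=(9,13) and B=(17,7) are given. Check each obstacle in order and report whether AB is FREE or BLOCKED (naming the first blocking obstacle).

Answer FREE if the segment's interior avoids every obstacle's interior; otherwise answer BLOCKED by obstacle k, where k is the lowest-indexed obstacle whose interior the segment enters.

FREE

Obstacle 1 [(0,0) (8,2) (11,8) (10,11) (2,11)]:
  edge (0,0)–(8,2): clear
  edge (8,2)–(11,8): clear
  edge (11,8)–(10,11): clear
  edge (10,11)–(2,11): clear
  edge (2,11)–(0,0): clear
  midpoint (13,10) outside
  → clear
Obstacle 2 [(15,24) (20,13) (24,14) (24,22) (17,24)]:
  edge (15,24)–(20,13): clear
  edge (20,13)–(24,14): clear
  edge (24,14)–(24,22): clear
  edge (24,22)–(17,24): clear
  edge (17,24)–(15,24): clear
  midpoint (13,10) outside
  → clear
Obstacle 3 [(0,13) (10,21) (4,24)]:
  edge (0,13)–(10,21): clear
  edge (10,21)–(4,24): clear
  edge (4,24)–(0,13): clear
  midpoint (13,10) outside
  → clear
Obstacle 4 [(13,6) (15,0) (23,4) (24,6)]:
  edge (13,6)–(15,0): clear
  edge (15,0)–(23,4): clear
  edge (23,4)–(24,6): clear
  edge (24,6)–(13,6): clear
  midpoint (13,10) outside
  → clear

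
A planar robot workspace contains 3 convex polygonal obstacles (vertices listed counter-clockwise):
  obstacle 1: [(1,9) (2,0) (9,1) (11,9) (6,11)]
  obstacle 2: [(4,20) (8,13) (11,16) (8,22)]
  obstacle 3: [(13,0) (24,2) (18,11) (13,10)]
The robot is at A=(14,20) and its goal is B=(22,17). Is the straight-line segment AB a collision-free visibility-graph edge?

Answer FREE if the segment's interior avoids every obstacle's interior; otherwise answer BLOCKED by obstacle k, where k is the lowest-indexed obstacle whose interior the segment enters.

Obstacle 1 [(1,9) (2,0) (9,1) (11,9) (6,11)]:
  edge (1,9)–(2,0): clear
  edge (2,0)–(9,1): clear
  edge (9,1)–(11,9): clear
  edge (11,9)–(6,11): clear
  edge (6,11)–(1,9): clear
  midpoint (18,37/2) outside
  → clear
Obstacle 2 [(4,20) (8,13) (11,16) (8,22)]:
  edge (4,20)–(8,13): clear
  edge (8,13)–(11,16): clear
  edge (11,16)–(8,22): clear
  edge (8,22)–(4,20): clear
  midpoint (18,37/2) outside
  → clear
Obstacle 3 [(13,0) (24,2) (18,11) (13,10)]:
  edge (13,0)–(24,2): clear
  edge (24,2)–(18,11): clear
  edge (18,11)–(13,10): clear
  edge (13,10)–(13,0): clear
  midpoint (18,37/2) outside
  → clear

FREE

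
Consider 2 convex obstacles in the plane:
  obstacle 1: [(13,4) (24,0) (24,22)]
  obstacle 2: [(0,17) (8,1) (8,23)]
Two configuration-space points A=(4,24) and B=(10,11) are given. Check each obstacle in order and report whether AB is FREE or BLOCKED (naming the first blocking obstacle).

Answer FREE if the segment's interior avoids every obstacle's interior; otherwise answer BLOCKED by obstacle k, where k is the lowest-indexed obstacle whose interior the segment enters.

Obstacle 1 [(13,4) (24,0) (24,22)]:
  edge (13,4)–(24,0): clear
  edge (24,0)–(24,22): clear
  edge (24,22)–(13,4): clear
  midpoint (7,35/2) outside
  → clear
Obstacle 2 [(0,17) (8,1) (8,23)]:
  edge (0,17)–(8,1): clear
  edge (8,1)–(8,23): crosses AB
  edge (8,23)–(0,17): crosses AB
  → BLOCKED

BLOCKED by obstacle 2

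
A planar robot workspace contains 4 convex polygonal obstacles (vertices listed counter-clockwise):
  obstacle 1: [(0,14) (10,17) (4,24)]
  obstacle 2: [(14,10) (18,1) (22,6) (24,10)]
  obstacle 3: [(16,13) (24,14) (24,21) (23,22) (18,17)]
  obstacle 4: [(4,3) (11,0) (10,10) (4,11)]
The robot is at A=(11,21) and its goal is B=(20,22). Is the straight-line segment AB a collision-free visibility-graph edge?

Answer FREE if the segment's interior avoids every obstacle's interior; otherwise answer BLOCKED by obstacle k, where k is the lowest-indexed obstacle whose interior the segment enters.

Obstacle 1 [(0,14) (10,17) (4,24)]:
  edge (0,14)–(10,17): clear
  edge (10,17)–(4,24): clear
  edge (4,24)–(0,14): clear
  midpoint (31/2,43/2) outside
  → clear
Obstacle 2 [(14,10) (18,1) (22,6) (24,10)]:
  edge (14,10)–(18,1): clear
  edge (18,1)–(22,6): clear
  edge (22,6)–(24,10): clear
  edge (24,10)–(14,10): clear
  midpoint (31/2,43/2) outside
  → clear
Obstacle 3 [(16,13) (24,14) (24,21) (23,22) (18,17)]:
  edge (16,13)–(24,14): clear
  edge (24,14)–(24,21): clear
  edge (24,21)–(23,22): clear
  edge (23,22)–(18,17): clear
  edge (18,17)–(16,13): clear
  midpoint (31/2,43/2) outside
  → clear
Obstacle 4 [(4,3) (11,0) (10,10) (4,11)]:
  edge (4,3)–(11,0): clear
  edge (11,0)–(10,10): clear
  edge (10,10)–(4,11): clear
  edge (4,11)–(4,3): clear
  midpoint (31/2,43/2) outside
  → clear

FREE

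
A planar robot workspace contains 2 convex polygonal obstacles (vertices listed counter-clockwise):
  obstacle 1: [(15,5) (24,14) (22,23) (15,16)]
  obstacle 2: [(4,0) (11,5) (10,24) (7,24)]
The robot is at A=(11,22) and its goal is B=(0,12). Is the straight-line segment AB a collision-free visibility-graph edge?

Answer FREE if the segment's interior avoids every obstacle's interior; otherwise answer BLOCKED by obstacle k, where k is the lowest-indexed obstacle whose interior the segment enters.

BLOCKED by obstacle 2

Obstacle 1 [(15,5) (24,14) (22,23) (15,16)]:
  edge (15,5)–(24,14): clear
  edge (24,14)–(22,23): clear
  edge (22,23)–(15,16): clear
  edge (15,16)–(15,5): clear
  midpoint (11/2,17) outside
  → clear
Obstacle 2 [(4,0) (11,5) (10,24) (7,24)]:
  edge (4,0)–(11,5): clear
  edge (11,5)–(10,24): crosses AB
  edge (10,24)–(7,24): clear
  edge (7,24)–(4,0): crosses AB
  → BLOCKED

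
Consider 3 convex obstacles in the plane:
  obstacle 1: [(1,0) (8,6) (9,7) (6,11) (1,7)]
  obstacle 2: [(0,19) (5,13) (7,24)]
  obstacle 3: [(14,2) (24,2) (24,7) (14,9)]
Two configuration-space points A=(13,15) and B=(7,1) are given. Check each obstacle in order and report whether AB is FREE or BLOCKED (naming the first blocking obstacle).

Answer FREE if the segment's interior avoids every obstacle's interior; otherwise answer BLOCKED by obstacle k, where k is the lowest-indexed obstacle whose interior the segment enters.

Obstacle 1 [(1,0) (8,6) (9,7) (6,11) (1,7)]:
  edge (1,0)–(8,6): clear
  edge (8,6)–(9,7): clear
  edge (9,7)–(6,11): clear
  edge (6,11)–(1,7): clear
  edge (1,7)–(1,0): clear
  midpoint (10,8) outside
  → clear
Obstacle 2 [(0,19) (5,13) (7,24)]:
  edge (0,19)–(5,13): clear
  edge (5,13)–(7,24): clear
  edge (7,24)–(0,19): clear
  midpoint (10,8) outside
  → clear
Obstacle 3 [(14,2) (24,2) (24,7) (14,9)]:
  edge (14,2)–(24,2): clear
  edge (24,2)–(24,7): clear
  edge (24,7)–(14,9): clear
  edge (14,9)–(14,2): clear
  midpoint (10,8) outside
  → clear

FREE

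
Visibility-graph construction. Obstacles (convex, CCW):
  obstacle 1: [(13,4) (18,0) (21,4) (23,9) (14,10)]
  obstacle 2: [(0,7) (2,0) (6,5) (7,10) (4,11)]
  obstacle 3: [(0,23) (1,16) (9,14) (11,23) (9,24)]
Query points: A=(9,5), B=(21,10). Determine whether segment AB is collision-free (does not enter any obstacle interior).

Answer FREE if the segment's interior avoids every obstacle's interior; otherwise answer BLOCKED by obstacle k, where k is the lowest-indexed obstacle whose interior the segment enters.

Obstacle 1 [(13,4) (18,0) (21,4) (23,9) (14,10)]:
  edge (13,4)–(18,0): clear
  edge (18,0)–(21,4): clear
  edge (21,4)–(23,9): clear
  edge (23,9)–(14,10): crosses AB
  edge (14,10)–(13,4): crosses AB
  → BLOCKED
Obstacle 2 [(0,7) (2,0) (6,5) (7,10) (4,11)]:
  edge (0,7)–(2,0): clear
  edge (2,0)–(6,5): clear
  edge (6,5)–(7,10): clear
  edge (7,10)–(4,11): clear
  edge (4,11)–(0,7): clear
  midpoint (15,15/2) outside
  → clear
Obstacle 3 [(0,23) (1,16) (9,14) (11,23) (9,24)]:
  edge (0,23)–(1,16): clear
  edge (1,16)–(9,14): clear
  edge (9,14)–(11,23): clear
  edge (11,23)–(9,24): clear
  edge (9,24)–(0,23): clear
  midpoint (15,15/2) outside
  → clear

BLOCKED by obstacle 1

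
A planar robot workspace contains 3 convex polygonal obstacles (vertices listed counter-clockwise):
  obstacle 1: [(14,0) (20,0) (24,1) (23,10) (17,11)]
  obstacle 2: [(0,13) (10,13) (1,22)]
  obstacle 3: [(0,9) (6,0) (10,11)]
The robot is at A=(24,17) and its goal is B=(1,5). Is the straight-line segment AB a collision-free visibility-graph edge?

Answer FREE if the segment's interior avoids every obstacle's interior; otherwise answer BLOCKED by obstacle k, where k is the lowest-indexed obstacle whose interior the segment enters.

Obstacle 1 [(14,0) (20,0) (24,1) (23,10) (17,11)]:
  edge (14,0)–(20,0): clear
  edge (20,0)–(24,1): clear
  edge (24,1)–(23,10): clear
  edge (23,10)–(17,11): clear
  edge (17,11)–(14,0): clear
  midpoint (25/2,11) outside
  → clear
Obstacle 2 [(0,13) (10,13) (1,22)]:
  edge (0,13)–(10,13): clear
  edge (10,13)–(1,22): clear
  edge (1,22)–(0,13): clear
  midpoint (25/2,11) outside
  → clear
Obstacle 3 [(0,9) (6,0) (10,11)]:
  edge (0,9)–(6,0): crosses AB
  edge (6,0)–(10,11): crosses AB
  edge (10,11)–(0,9): clear
  → BLOCKED

BLOCKED by obstacle 3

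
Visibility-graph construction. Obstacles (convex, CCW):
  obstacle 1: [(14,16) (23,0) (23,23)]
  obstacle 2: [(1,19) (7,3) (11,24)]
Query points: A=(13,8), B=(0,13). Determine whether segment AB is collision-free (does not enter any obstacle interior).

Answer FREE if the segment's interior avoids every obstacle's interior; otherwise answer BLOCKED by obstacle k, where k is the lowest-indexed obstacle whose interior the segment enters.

Obstacle 1 [(14,16) (23,0) (23,23)]:
  edge (14,16)–(23,0): clear
  edge (23,0)–(23,23): clear
  edge (23,23)–(14,16): clear
  midpoint (13/2,21/2) outside
  → clear
Obstacle 2 [(1,19) (7,3) (11,24)]:
  edge (1,19)–(7,3): crosses AB
  edge (7,3)–(11,24): crosses AB
  edge (11,24)–(1,19): clear
  → BLOCKED

BLOCKED by obstacle 2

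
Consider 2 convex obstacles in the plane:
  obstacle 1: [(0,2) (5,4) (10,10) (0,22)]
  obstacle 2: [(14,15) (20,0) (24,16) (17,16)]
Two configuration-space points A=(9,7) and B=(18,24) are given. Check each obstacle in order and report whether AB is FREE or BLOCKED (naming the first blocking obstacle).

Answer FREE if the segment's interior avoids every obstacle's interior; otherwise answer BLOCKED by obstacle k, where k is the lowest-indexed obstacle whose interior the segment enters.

Obstacle 1 [(0,2) (5,4) (10,10) (0,22)]:
  edge (0,2)–(5,4): clear
  edge (5,4)–(10,10): clear
  edge (10,10)–(0,22): clear
  edge (0,22)–(0,2): clear
  midpoint (27/2,31/2) outside
  → clear
Obstacle 2 [(14,15) (20,0) (24,16) (17,16)]:
  edge (14,15)–(20,0): clear
  edge (20,0)–(24,16): clear
  edge (24,16)–(17,16): clear
  edge (17,16)–(14,15): clear
  midpoint (27/2,31/2) outside
  → clear

FREE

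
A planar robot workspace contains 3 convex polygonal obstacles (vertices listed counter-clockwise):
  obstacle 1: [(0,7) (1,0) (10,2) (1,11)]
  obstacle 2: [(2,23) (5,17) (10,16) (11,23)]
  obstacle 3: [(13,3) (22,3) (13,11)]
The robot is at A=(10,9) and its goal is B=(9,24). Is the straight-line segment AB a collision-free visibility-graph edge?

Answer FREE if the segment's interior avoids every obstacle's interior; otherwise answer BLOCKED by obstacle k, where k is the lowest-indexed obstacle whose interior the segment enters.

BLOCKED by obstacle 2

Obstacle 1 [(0,7) (1,0) (10,2) (1,11)]:
  edge (0,7)–(1,0): clear
  edge (1,0)–(10,2): clear
  edge (10,2)–(1,11): clear
  edge (1,11)–(0,7): clear
  midpoint (19/2,33/2) outside
  → clear
Obstacle 2 [(2,23) (5,17) (10,16) (11,23)]:
  edge (2,23)–(5,17): clear
  edge (5,17)–(10,16): crosses AB
  edge (10,16)–(11,23): clear
  edge (11,23)–(2,23): crosses AB
  → BLOCKED
Obstacle 3 [(13,3) (22,3) (13,11)]:
  edge (13,3)–(22,3): clear
  edge (22,3)–(13,11): clear
  edge (13,11)–(13,3): clear
  midpoint (19/2,33/2) outside
  → clear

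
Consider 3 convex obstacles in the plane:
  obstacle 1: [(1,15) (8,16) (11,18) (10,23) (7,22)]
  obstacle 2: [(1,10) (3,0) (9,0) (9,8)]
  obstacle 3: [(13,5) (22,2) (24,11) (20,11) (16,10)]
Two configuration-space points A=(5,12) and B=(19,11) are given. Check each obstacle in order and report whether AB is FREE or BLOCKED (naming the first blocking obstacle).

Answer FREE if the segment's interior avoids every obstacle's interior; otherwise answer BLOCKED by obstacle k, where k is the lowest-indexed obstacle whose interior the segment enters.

FREE

Obstacle 1 [(1,15) (8,16) (11,18) (10,23) (7,22)]:
  edge (1,15)–(8,16): clear
  edge (8,16)–(11,18): clear
  edge (11,18)–(10,23): clear
  edge (10,23)–(7,22): clear
  edge (7,22)–(1,15): clear
  midpoint (12,23/2) outside
  → clear
Obstacle 2 [(1,10) (3,0) (9,0) (9,8)]:
  edge (1,10)–(3,0): clear
  edge (3,0)–(9,0): clear
  edge (9,0)–(9,8): clear
  edge (9,8)–(1,10): clear
  midpoint (12,23/2) outside
  → clear
Obstacle 3 [(13,5) (22,2) (24,11) (20,11) (16,10)]:
  edge (13,5)–(22,2): clear
  edge (22,2)–(24,11): clear
  edge (24,11)–(20,11): clear
  edge (20,11)–(16,10): clear
  edge (16,10)–(13,5): clear
  midpoint (12,23/2) outside
  → clear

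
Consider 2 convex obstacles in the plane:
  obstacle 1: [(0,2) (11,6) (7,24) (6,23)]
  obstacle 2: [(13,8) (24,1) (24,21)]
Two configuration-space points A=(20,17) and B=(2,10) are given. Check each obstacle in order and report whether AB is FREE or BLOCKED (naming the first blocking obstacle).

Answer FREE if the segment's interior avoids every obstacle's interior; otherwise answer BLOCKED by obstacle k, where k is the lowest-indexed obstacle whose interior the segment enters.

Obstacle 1 [(0,2) (11,6) (7,24) (6,23)]:
  edge (0,2)–(11,6): clear
  edge (11,6)–(7,24): crosses AB
  edge (7,24)–(6,23): clear
  edge (6,23)–(0,2): crosses AB
  → BLOCKED
Obstacle 2 [(13,8) (24,1) (24,21)]:
  edge (13,8)–(24,1): clear
  edge (24,1)–(24,21): clear
  edge (24,21)–(13,8): clear
  midpoint (11,27/2) outside
  → clear

BLOCKED by obstacle 1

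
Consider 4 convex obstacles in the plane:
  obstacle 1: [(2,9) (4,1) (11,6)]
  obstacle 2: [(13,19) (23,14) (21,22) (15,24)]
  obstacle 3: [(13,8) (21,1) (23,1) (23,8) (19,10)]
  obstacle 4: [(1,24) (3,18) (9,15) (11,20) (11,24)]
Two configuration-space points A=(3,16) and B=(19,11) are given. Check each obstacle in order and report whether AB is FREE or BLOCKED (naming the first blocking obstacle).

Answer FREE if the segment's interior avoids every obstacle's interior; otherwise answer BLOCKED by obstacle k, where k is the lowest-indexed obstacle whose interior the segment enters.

Obstacle 1 [(2,9) (4,1) (11,6)]:
  edge (2,9)–(4,1): clear
  edge (4,1)–(11,6): clear
  edge (11,6)–(2,9): clear
  midpoint (11,27/2) outside
  → clear
Obstacle 2 [(13,19) (23,14) (21,22) (15,24)]:
  edge (13,19)–(23,14): clear
  edge (23,14)–(21,22): clear
  edge (21,22)–(15,24): clear
  edge (15,24)–(13,19): clear
  midpoint (11,27/2) outside
  → clear
Obstacle 3 [(13,8) (21,1) (23,1) (23,8) (19,10)]:
  edge (13,8)–(21,1): clear
  edge (21,1)–(23,1): clear
  edge (23,1)–(23,8): clear
  edge (23,8)–(19,10): clear
  edge (19,10)–(13,8): clear
  midpoint (11,27/2) outside
  → clear
Obstacle 4 [(1,24) (3,18) (9,15) (11,20) (11,24)]:
  edge (1,24)–(3,18): clear
  edge (3,18)–(9,15): clear
  edge (9,15)–(11,20): clear
  edge (11,20)–(11,24): clear
  edge (11,24)–(1,24): clear
  midpoint (11,27/2) outside
  → clear

FREE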